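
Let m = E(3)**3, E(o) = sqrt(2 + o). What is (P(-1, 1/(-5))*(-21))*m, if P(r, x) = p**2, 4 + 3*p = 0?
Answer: -560*sqrt(5)/3 ≈ -417.40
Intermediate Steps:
p = -4/3 (p = -4/3 + (1/3)*0 = -4/3 + 0 = -4/3 ≈ -1.3333)
m = 5*sqrt(5) (m = (sqrt(2 + 3))**3 = (sqrt(5))**3 = 5*sqrt(5) ≈ 11.180)
P(r, x) = 16/9 (P(r, x) = (-4/3)**2 = 16/9)
(P(-1, 1/(-5))*(-21))*m = ((16/9)*(-21))*(5*sqrt(5)) = -560*sqrt(5)/3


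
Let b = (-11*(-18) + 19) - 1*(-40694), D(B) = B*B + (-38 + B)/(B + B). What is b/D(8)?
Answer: 327288/497 ≈ 658.53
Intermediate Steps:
D(B) = B² + (-38 + B)/(2*B) (D(B) = B² + (-38 + B)/((2*B)) = B² + (-38 + B)*(1/(2*B)) = B² + (-38 + B)/(2*B))
b = 40911 (b = (198 + 19) + 40694 = 217 + 40694 = 40911)
b/D(8) = 40911/(((-19 + 8³ + (½)*8)/8)) = 40911/(((-19 + 512 + 4)/8)) = 40911/(((⅛)*497)) = 40911/(497/8) = 40911*(8/497) = 327288/497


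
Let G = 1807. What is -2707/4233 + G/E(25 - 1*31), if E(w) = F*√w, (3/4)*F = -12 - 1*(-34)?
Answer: -2707/4233 - 1807*I*√6/176 ≈ -0.6395 - 25.149*I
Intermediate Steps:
F = 88/3 (F = 4*(-12 - 1*(-34))/3 = 4*(-12 + 34)/3 = (4/3)*22 = 88/3 ≈ 29.333)
E(w) = 88*√w/3
-2707/4233 + G/E(25 - 1*31) = -2707/4233 + 1807/((88*√(25 - 1*31)/3)) = -2707*1/4233 + 1807/((88*√(25 - 31)/3)) = -2707/4233 + 1807/((88*√(-6)/3)) = -2707/4233 + 1807/((88*(I*√6)/3)) = -2707/4233 + 1807/((88*I*√6/3)) = -2707/4233 + 1807*(-I*√6/176) = -2707/4233 - 1807*I*√6/176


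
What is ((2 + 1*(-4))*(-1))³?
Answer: 8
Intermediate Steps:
((2 + 1*(-4))*(-1))³ = ((2 - 4)*(-1))³ = (-2*(-1))³ = 2³ = 8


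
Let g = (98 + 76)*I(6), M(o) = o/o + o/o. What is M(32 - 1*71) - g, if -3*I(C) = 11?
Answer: 640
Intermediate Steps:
I(C) = -11/3 (I(C) = -⅓*11 = -11/3)
M(o) = 2 (M(o) = 1 + 1 = 2)
g = -638 (g = (98 + 76)*(-11/3) = 174*(-11/3) = -638)
M(32 - 1*71) - g = 2 - 1*(-638) = 2 + 638 = 640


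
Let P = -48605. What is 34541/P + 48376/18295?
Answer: 343877577/177845695 ≈ 1.9336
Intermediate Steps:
34541/P + 48376/18295 = 34541/(-48605) + 48376/18295 = 34541*(-1/48605) + 48376*(1/18295) = -34541/48605 + 48376/18295 = 343877577/177845695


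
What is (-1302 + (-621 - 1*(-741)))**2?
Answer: 1397124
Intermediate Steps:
(-1302 + (-621 - 1*(-741)))**2 = (-1302 + (-621 + 741))**2 = (-1302 + 120)**2 = (-1182)**2 = 1397124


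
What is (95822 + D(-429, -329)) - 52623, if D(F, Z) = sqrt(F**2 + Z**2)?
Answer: 43199 + sqrt(292282) ≈ 43740.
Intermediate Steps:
(95822 + D(-429, -329)) - 52623 = (95822 + sqrt((-429)**2 + (-329)**2)) - 52623 = (95822 + sqrt(184041 + 108241)) - 52623 = (95822 + sqrt(292282)) - 52623 = 43199 + sqrt(292282)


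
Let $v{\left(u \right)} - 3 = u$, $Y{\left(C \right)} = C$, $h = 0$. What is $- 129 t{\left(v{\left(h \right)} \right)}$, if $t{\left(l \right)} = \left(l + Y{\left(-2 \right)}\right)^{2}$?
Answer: $-129$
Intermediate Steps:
$v{\left(u \right)} = 3 + u$
$t{\left(l \right)} = \left(-2 + l\right)^{2}$ ($t{\left(l \right)} = \left(l - 2\right)^{2} = \left(-2 + l\right)^{2}$)
$- 129 t{\left(v{\left(h \right)} \right)} = - 129 \left(-2 + \left(3 + 0\right)\right)^{2} = - 129 \left(-2 + 3\right)^{2} = - 129 \cdot 1^{2} = \left(-129\right) 1 = -129$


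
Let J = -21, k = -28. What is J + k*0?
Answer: -21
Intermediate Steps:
J + k*0 = -21 - 28*0 = -21 + 0 = -21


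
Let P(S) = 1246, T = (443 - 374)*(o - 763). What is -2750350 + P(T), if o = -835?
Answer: -2749104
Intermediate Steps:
T = -110262 (T = (443 - 374)*(-835 - 763) = 69*(-1598) = -110262)
-2750350 + P(T) = -2750350 + 1246 = -2749104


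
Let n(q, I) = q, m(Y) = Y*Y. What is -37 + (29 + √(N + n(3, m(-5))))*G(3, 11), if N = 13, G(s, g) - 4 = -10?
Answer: -235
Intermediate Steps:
G(s, g) = -6 (G(s, g) = 4 - 10 = -6)
m(Y) = Y²
-37 + (29 + √(N + n(3, m(-5))))*G(3, 11) = -37 + (29 + √(13 + 3))*(-6) = -37 + (29 + √16)*(-6) = -37 + (29 + 4)*(-6) = -37 + 33*(-6) = -37 - 198 = -235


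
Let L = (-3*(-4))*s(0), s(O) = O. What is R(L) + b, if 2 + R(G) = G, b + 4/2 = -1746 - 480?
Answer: -2230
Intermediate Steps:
b = -2228 (b = -2 + (-1746 - 480) = -2 - 2226 = -2228)
L = 0 (L = -3*(-4)*0 = 12*0 = 0)
R(G) = -2 + G
R(L) + b = (-2 + 0) - 2228 = -2 - 2228 = -2230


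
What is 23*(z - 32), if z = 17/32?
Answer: -23161/32 ≈ -723.78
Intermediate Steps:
z = 17/32 (z = 17*(1/32) = 17/32 ≈ 0.53125)
23*(z - 32) = 23*(17/32 - 32) = 23*(-1007/32) = -23161/32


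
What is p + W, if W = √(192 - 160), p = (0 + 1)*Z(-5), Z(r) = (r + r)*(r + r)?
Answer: 100 + 4*√2 ≈ 105.66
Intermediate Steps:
Z(r) = 4*r² (Z(r) = (2*r)*(2*r) = 4*r²)
p = 100 (p = (0 + 1)*(4*(-5)²) = 1*(4*25) = 1*100 = 100)
W = 4*√2 (W = √32 = 4*√2 ≈ 5.6569)
p + W = 100 + 4*√2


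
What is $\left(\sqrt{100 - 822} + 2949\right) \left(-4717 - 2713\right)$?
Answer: $-21911070 - 141170 i \sqrt{2} \approx -2.1911 \cdot 10^{7} - 1.9964 \cdot 10^{5} i$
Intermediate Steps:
$\left(\sqrt{100 - 822} + 2949\right) \left(-4717 - 2713\right) = \left(\sqrt{-722} + 2949\right) \left(-7430\right) = \left(19 i \sqrt{2} + 2949\right) \left(-7430\right) = \left(2949 + 19 i \sqrt{2}\right) \left(-7430\right) = -21911070 - 141170 i \sqrt{2}$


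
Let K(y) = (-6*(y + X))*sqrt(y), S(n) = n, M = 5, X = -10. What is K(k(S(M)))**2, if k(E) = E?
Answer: 4500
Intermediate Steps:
K(y) = sqrt(y)*(60 - 6*y) (K(y) = (-6*(y - 10))*sqrt(y) = (-6*(-10 + y))*sqrt(y) = (60 - 6*y)*sqrt(y) = sqrt(y)*(60 - 6*y))
K(k(S(M)))**2 = (6*sqrt(5)*(10 - 1*5))**2 = (6*sqrt(5)*(10 - 5))**2 = (6*sqrt(5)*5)**2 = (30*sqrt(5))**2 = 4500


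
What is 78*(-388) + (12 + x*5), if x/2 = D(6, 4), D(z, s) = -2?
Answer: -30272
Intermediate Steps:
x = -4 (x = 2*(-2) = -4)
78*(-388) + (12 + x*5) = 78*(-388) + (12 - 4*5) = -30264 + (12 - 20) = -30264 - 8 = -30272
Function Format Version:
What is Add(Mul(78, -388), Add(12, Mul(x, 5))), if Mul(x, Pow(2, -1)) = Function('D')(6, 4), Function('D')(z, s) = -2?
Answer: -30272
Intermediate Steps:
x = -4 (x = Mul(2, -2) = -4)
Add(Mul(78, -388), Add(12, Mul(x, 5))) = Add(Mul(78, -388), Add(12, Mul(-4, 5))) = Add(-30264, Add(12, -20)) = Add(-30264, -8) = -30272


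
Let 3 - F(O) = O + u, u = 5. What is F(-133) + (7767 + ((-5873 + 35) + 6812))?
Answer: 8872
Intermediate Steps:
F(O) = -2 - O (F(O) = 3 - (O + 5) = 3 - (5 + O) = 3 + (-5 - O) = -2 - O)
F(-133) + (7767 + ((-5873 + 35) + 6812)) = (-2 - 1*(-133)) + (7767 + ((-5873 + 35) + 6812)) = (-2 + 133) + (7767 + (-5838 + 6812)) = 131 + (7767 + 974) = 131 + 8741 = 8872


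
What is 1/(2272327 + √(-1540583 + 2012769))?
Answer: 2272327/5163469522743 - 13*√2794/5163469522743 ≈ 4.3994e-7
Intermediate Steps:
1/(2272327 + √(-1540583 + 2012769)) = 1/(2272327 + √472186) = 1/(2272327 + 13*√2794)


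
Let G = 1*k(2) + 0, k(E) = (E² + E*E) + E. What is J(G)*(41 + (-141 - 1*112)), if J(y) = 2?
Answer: -424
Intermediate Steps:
k(E) = E + 2*E² (k(E) = (E² + E²) + E = 2*E² + E = E + 2*E²)
G = 10 (G = 1*(2*(1 + 2*2)) + 0 = 1*(2*(1 + 4)) + 0 = 1*(2*5) + 0 = 1*10 + 0 = 10 + 0 = 10)
J(G)*(41 + (-141 - 1*112)) = 2*(41 + (-141 - 1*112)) = 2*(41 + (-141 - 112)) = 2*(41 - 253) = 2*(-212) = -424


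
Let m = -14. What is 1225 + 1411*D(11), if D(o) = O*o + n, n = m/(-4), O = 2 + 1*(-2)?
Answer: 12327/2 ≈ 6163.5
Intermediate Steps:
O = 0 (O = 2 - 2 = 0)
n = 7/2 (n = -14/(-4) = -14*(-¼) = 7/2 ≈ 3.5000)
D(o) = 7/2 (D(o) = 0*o + 7/2 = 0 + 7/2 = 7/2)
1225 + 1411*D(11) = 1225 + 1411*(7/2) = 1225 + 9877/2 = 12327/2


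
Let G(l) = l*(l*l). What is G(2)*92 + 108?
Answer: 844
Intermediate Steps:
G(l) = l³ (G(l) = l*l² = l³)
G(2)*92 + 108 = 2³*92 + 108 = 8*92 + 108 = 736 + 108 = 844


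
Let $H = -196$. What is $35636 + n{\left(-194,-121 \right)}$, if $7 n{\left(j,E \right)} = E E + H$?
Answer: $\frac{263897}{7} \approx 37700.0$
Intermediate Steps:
$n{\left(j,E \right)} = -28 + \frac{E^{2}}{7}$ ($n{\left(j,E \right)} = \frac{E E - 196}{7} = \frac{E^{2} - 196}{7} = \frac{-196 + E^{2}}{7} = -28 + \frac{E^{2}}{7}$)
$35636 + n{\left(-194,-121 \right)} = 35636 - \left(28 - \frac{\left(-121\right)^{2}}{7}\right) = 35636 + \left(-28 + \frac{1}{7} \cdot 14641\right) = 35636 + \left(-28 + \frac{14641}{7}\right) = 35636 + \frac{14445}{7} = \frac{263897}{7}$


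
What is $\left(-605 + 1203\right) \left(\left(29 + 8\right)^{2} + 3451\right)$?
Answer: $2882360$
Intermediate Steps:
$\left(-605 + 1203\right) \left(\left(29 + 8\right)^{2} + 3451\right) = 598 \left(37^{2} + 3451\right) = 598 \left(1369 + 3451\right) = 598 \cdot 4820 = 2882360$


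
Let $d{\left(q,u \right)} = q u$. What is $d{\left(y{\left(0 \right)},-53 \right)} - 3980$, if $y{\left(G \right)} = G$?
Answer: $-3980$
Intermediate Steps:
$d{\left(y{\left(0 \right)},-53 \right)} - 3980 = 0 \left(-53\right) - 3980 = 0 - 3980 = -3980$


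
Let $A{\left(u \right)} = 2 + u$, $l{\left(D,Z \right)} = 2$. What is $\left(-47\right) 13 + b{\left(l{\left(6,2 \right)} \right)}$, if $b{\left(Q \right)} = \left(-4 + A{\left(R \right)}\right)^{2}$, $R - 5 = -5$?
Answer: $-607$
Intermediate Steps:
$R = 0$ ($R = 5 - 5 = 0$)
$b{\left(Q \right)} = 4$ ($b{\left(Q \right)} = \left(-4 + \left(2 + 0\right)\right)^{2} = \left(-4 + 2\right)^{2} = \left(-2\right)^{2} = 4$)
$\left(-47\right) 13 + b{\left(l{\left(6,2 \right)} \right)} = \left(-47\right) 13 + 4 = -611 + 4 = -607$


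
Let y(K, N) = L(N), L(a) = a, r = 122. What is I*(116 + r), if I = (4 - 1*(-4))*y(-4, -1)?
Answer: -1904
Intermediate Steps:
y(K, N) = N
I = -8 (I = (4 - 1*(-4))*(-1) = (4 + 4)*(-1) = 8*(-1) = -8)
I*(116 + r) = -8*(116 + 122) = -8*238 = -1904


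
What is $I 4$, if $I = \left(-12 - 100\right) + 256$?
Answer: $576$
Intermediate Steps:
$I = 144$ ($I = -112 + 256 = 144$)
$I 4 = 144 \cdot 4 = 576$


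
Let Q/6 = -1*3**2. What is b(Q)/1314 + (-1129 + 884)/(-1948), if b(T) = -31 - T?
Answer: 183367/1279836 ≈ 0.14327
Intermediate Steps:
Q = -54 (Q = 6*(-1*3**2) = 6*(-1*9) = 6*(-9) = -54)
b(Q)/1314 + (-1129 + 884)/(-1948) = (-31 - 1*(-54))/1314 + (-1129 + 884)/(-1948) = (-31 + 54)*(1/1314) - 245*(-1/1948) = 23*(1/1314) + 245/1948 = 23/1314 + 245/1948 = 183367/1279836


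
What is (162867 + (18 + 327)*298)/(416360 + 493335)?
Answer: 265677/909695 ≈ 0.29205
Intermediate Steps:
(162867 + (18 + 327)*298)/(416360 + 493335) = (162867 + 345*298)/909695 = (162867 + 102810)*(1/909695) = 265677*(1/909695) = 265677/909695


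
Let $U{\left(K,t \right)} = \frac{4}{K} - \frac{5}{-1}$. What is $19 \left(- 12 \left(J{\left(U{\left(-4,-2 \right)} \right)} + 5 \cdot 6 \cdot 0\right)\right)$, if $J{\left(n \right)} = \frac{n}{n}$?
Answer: $-228$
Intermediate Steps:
$U{\left(K,t \right)} = 5 + \frac{4}{K}$ ($U{\left(K,t \right)} = \frac{4}{K} - -5 = \frac{4}{K} + 5 = 5 + \frac{4}{K}$)
$J{\left(n \right)} = 1$
$19 \left(- 12 \left(J{\left(U{\left(-4,-2 \right)} \right)} + 5 \cdot 6 \cdot 0\right)\right) = 19 \left(- 12 \left(1 + 5 \cdot 6 \cdot 0\right)\right) = 19 \left(- 12 \left(1 + 30 \cdot 0\right)\right) = 19 \left(- 12 \left(1 + 0\right)\right) = 19 \left(\left(-12\right) 1\right) = 19 \left(-12\right) = -228$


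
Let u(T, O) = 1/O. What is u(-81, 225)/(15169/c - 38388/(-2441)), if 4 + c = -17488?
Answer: 42697972/142752457575 ≈ 0.00029910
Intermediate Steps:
c = -17492 (c = -4 - 17488 = -17492)
u(-81, 225)/(15169/c - 38388/(-2441)) = 1/(225*(15169/(-17492) - 38388/(-2441))) = 1/(225*(15169*(-1/17492) - 38388*(-1/2441))) = 1/(225*(-15169/17492 + 38388/2441)) = 1/(225*(634455367/42697972)) = (1/225)*(42697972/634455367) = 42697972/142752457575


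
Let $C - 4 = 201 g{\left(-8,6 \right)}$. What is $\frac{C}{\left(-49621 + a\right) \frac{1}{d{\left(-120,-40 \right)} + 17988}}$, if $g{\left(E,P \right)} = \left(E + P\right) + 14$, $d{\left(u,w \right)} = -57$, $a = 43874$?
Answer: $- \frac{43321296}{5747} \approx -7538.1$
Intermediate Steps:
$g{\left(E,P \right)} = 14 + E + P$
$C = 2416$ ($C = 4 + 201 \left(14 - 8 + 6\right) = 4 + 201 \cdot 12 = 4 + 2412 = 2416$)
$\frac{C}{\left(-49621 + a\right) \frac{1}{d{\left(-120,-40 \right)} + 17988}} = \frac{2416}{\left(-49621 + 43874\right) \frac{1}{-57 + 17988}} = \frac{2416}{\left(-5747\right) \frac{1}{17931}} = \frac{2416}{- \frac{5747}{17931}} = 2416 \left(- \frac{17931}{5747}\right) = - \frac{43321296}{5747}$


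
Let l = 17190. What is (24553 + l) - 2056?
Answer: 39687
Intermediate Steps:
(24553 + l) - 2056 = (24553 + 17190) - 2056 = 41743 - 2056 = 39687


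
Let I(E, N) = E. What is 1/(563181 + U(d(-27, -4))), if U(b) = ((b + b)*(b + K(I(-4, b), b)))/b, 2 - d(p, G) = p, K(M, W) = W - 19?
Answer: 1/563259 ≈ 1.7754e-6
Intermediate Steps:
K(M, W) = -19 + W
d(p, G) = 2 - p
U(b) = -38 + 4*b (U(b) = ((b + b)*(b + (-19 + b)))/b = ((2*b)*(-19 + 2*b))/b = (2*b*(-19 + 2*b))/b = -38 + 4*b)
1/(563181 + U(d(-27, -4))) = 1/(563181 + (-38 + 4*(2 - 1*(-27)))) = 1/(563181 + (-38 + 4*(2 + 27))) = 1/(563181 + (-38 + 4*29)) = 1/(563181 + (-38 + 116)) = 1/(563181 + 78) = 1/563259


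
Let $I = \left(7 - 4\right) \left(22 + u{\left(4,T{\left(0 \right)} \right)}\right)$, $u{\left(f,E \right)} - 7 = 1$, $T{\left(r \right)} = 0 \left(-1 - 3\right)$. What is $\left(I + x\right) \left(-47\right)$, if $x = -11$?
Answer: $-3713$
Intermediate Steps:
$T{\left(r \right)} = 0$ ($T{\left(r \right)} = 0 \left(-4\right) = 0$)
$u{\left(f,E \right)} = 8$ ($u{\left(f,E \right)} = 7 + 1 = 8$)
$I = 90$ ($I = \left(7 - 4\right) \left(22 + 8\right) = 3 \cdot 30 = 90$)
$\left(I + x\right) \left(-47\right) = \left(90 - 11\right) \left(-47\right) = 79 \left(-47\right) = -3713$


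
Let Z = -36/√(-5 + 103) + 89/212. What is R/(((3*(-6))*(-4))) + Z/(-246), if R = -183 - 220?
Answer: -437993/78228 + 3*√2/287 ≈ -5.5841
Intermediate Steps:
R = -403
Z = 89/212 - 18*√2/7 (Z = -36*√2/14 + 89*(1/212) = -36*√2/14 + 89/212 = -18*√2/7 + 89/212 = 89/212 - 18*√2/7 ≈ -3.2167)
R/(((3*(-6))*(-4))) + Z/(-246) = -403/((3*(-6))*(-4)) + (89/212 - 18*√2/7)/(-246) = -403/((-18*(-4))) + (89/212 - 18*√2/7)*(-1/246) = -403/72 + (-89/52152 + 3*√2/287) = -437993/78228 + 3*√2/287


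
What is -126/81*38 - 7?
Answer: -595/9 ≈ -66.111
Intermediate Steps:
-126/81*38 - 7 = -126*1/81*38 - 7 = -14/9*38 - 7 = -532/9 - 7 = -595/9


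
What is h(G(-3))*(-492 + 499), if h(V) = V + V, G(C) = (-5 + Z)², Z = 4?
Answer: 14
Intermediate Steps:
G(C) = 1 (G(C) = (-5 + 4)² = (-1)² = 1)
h(V) = 2*V
h(G(-3))*(-492 + 499) = (2*1)*(-492 + 499) = 2*7 = 14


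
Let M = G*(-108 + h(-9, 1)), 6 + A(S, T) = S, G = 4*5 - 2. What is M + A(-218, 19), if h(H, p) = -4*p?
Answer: -2240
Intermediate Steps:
G = 18 (G = 20 - 2 = 18)
A(S, T) = -6 + S
M = -2016 (M = 18*(-108 - 4*1) = 18*(-108 - 4) = 18*(-112) = -2016)
M + A(-218, 19) = -2016 + (-6 - 218) = -2016 - 224 = -2240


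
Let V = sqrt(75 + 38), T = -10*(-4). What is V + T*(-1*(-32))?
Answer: 1280 + sqrt(113) ≈ 1290.6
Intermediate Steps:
T = 40
V = sqrt(113) ≈ 10.630
V + T*(-1*(-32)) = sqrt(113) + 40*(-1*(-32)) = sqrt(113) + 40*32 = sqrt(113) + 1280 = 1280 + sqrt(113)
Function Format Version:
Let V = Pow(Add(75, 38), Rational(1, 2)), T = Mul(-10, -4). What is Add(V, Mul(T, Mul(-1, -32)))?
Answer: Add(1280, Pow(113, Rational(1, 2))) ≈ 1290.6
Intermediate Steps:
T = 40
V = Pow(113, Rational(1, 2)) ≈ 10.630
Add(V, Mul(T, Mul(-1, -32))) = Add(Pow(113, Rational(1, 2)), Mul(40, Mul(-1, -32))) = Add(Pow(113, Rational(1, 2)), Mul(40, 32)) = Add(Pow(113, Rational(1, 2)), 1280) = Add(1280, Pow(113, Rational(1, 2)))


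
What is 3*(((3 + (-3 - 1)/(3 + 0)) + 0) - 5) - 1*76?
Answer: -86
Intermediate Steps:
3*(((3 + (-3 - 1)/(3 + 0)) + 0) - 5) - 1*76 = 3*(((3 - 4/3) + 0) - 5) - 76 = 3*((5/3 + 0) - 5) - 76 = 3*(5/3 - 5) - 76 = 3*(-10/3) - 76 = -10 - 76 = -86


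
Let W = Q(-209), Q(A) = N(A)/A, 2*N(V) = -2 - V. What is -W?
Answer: 207/418 ≈ 0.49522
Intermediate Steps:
N(V) = -1 - V/2 (N(V) = (-2 - V)/2 = -1 - V/2)
Q(A) = (-1 - A/2)/A
W = -207/418 (W = (½)*(-2 - 1*(-209))/(-209) = (½)*(-1/209)*(-2 + 209) = (½)*(-1/209)*207 = -207/418 ≈ -0.49522)
-W = -1*(-207/418) = 207/418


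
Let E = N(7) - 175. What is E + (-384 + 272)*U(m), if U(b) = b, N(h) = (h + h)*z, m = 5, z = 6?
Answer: -651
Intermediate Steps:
N(h) = 12*h (N(h) = (h + h)*6 = (2*h)*6 = 12*h)
E = -91 (E = 12*7 - 175 = 84 - 175 = -91)
E + (-384 + 272)*U(m) = -91 + (-384 + 272)*5 = -91 - 112*5 = -91 - 560 = -651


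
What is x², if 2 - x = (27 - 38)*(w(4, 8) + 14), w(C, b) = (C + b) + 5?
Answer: 117649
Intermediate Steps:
w(C, b) = 5 + C + b
x = 343 (x = 2 - (27 - 38)*((5 + 4 + 8) + 14) = 2 - (-11)*(17 + 14) = 2 - (-11)*31 = 2 - 1*(-341) = 2 + 341 = 343)
x² = 343² = 117649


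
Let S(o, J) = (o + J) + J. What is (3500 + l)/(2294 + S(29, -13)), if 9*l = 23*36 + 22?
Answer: 32350/20673 ≈ 1.5648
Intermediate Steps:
S(o, J) = o + 2*J (S(o, J) = (J + o) + J = o + 2*J)
l = 850/9 (l = (23*36 + 22)/9 = (828 + 22)/9 = (⅑)*850 = 850/9 ≈ 94.444)
(3500 + l)/(2294 + S(29, -13)) = (3500 + 850/9)/(2294 + (29 + 2*(-13))) = 32350/(9*(2294 + (29 - 26))) = 32350/(9*(2294 + 3)) = (32350/9)/2297 = (32350/9)*(1/2297) = 32350/20673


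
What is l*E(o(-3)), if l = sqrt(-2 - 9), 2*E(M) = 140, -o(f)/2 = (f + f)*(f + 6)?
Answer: 70*I*sqrt(11) ≈ 232.16*I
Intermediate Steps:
o(f) = -4*f*(6 + f) (o(f) = -2*(f + f)*(f + 6) = -2*2*f*(6 + f) = -4*f*(6 + f))
E(M) = 70 (E(M) = (1/2)*140 = 70)
l = I*sqrt(11) (l = sqrt(-11) = I*sqrt(11) ≈ 3.3166*I)
l*E(o(-3)) = (I*sqrt(11))*70 = 70*I*sqrt(11)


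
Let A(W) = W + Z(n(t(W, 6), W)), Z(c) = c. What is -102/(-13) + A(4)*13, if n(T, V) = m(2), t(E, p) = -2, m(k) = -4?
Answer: 102/13 ≈ 7.8462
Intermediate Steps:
n(T, V) = -4
A(W) = -4 + W (A(W) = W - 4 = -4 + W)
-102/(-13) + A(4)*13 = -102/(-13) + (-4 + 4)*13 = -102*(-1/13) + 0*13 = 102/13 + 0 = 102/13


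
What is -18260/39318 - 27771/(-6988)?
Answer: 482149649/137377092 ≈ 3.5097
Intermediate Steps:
-18260/39318 - 27771/(-6988) = -18260*1/39318 - 27771*(-1/6988) = -9130/19659 + 27771/6988 = 482149649/137377092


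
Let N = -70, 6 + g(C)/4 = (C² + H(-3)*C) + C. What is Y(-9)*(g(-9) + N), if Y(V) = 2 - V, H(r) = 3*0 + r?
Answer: 3322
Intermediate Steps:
H(r) = r (H(r) = 0 + r = r)
g(C) = -24 - 8*C + 4*C² (g(C) = -24 + 4*((C² - 3*C) + C) = -24 + 4*(C² - 2*C) = -24 + (-8*C + 4*C²) = -24 - 8*C + 4*C²)
Y(-9)*(g(-9) + N) = (2 - 1*(-9))*((-24 - 8*(-9) + 4*(-9)²) - 70) = (2 + 9)*((-24 + 72 + 4*81) - 70) = 11*((-24 + 72 + 324) - 70) = 11*(372 - 70) = 11*302 = 3322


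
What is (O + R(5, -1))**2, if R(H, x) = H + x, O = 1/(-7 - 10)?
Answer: 4489/289 ≈ 15.533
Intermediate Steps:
O = -1/17 (O = 1/(-17) = -1/17 ≈ -0.058824)
(O + R(5, -1))**2 = (-1/17 + (5 - 1))**2 = (-1/17 + 4)**2 = (67/17)**2 = 4489/289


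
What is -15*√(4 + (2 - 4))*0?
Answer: 0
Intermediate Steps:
-15*√(4 + (2 - 4))*0 = -15*√(4 - 2)*0 = -15*√2*0 = 0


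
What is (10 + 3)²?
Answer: 169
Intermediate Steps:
(10 + 3)² = 13² = 169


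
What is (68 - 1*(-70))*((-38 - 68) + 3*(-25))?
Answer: -24978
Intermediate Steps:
(68 - 1*(-70))*((-38 - 68) + 3*(-25)) = (68 + 70)*(-106 - 75) = 138*(-181) = -24978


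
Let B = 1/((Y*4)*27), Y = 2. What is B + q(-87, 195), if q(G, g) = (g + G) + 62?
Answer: 36721/216 ≈ 170.00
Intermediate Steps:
q(G, g) = 62 + G + g (q(G, g) = (G + g) + 62 = 62 + G + g)
B = 1/216 (B = 1/((2*4)*27) = 1/(8*27) = 1/216 ≈ 0.0046296)
B + q(-87, 195) = 1/216 + (62 - 87 + 195) = 1/216 + 170 = 36721/216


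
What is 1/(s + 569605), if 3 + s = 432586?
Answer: 1/1002188 ≈ 9.9782e-7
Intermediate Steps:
s = 432583 (s = -3 + 432586 = 432583)
1/(s + 569605) = 1/(432583 + 569605) = 1/1002188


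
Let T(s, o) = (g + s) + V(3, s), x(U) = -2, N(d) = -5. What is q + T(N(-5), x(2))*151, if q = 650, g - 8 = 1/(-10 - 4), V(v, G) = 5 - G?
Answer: 36431/14 ≈ 2602.2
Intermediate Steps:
g = 111/14 (g = 8 + 1/(-10 - 4) = 8 + 1/(-14) = 8 - 1/14 = 111/14 ≈ 7.9286)
T(s, o) = 181/14 (T(s, o) = (111/14 + s) + (5 - s) = 181/14)
q + T(N(-5), x(2))*151 = 650 + (181/14)*151 = 650 + 27331/14 = 36431/14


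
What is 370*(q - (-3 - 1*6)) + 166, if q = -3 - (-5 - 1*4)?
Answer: 5716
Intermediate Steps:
q = 6 (q = -3 - (-5 - 4) = -3 - 1*(-9) = -3 + 9 = 6)
370*(q - (-3 - 1*6)) + 166 = 370*(6 - (-3 - 1*6)) + 166 = 370*(6 - (-3 - 6)) + 166 = 370*(6 - 1*(-9)) + 166 = 370*(6 + 9) + 166 = 370*15 + 166 = 5550 + 166 = 5716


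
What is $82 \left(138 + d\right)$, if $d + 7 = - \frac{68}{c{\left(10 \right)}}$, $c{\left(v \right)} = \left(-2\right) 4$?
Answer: $11439$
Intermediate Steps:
$c{\left(v \right)} = -8$
$d = \frac{3}{2}$ ($d = -7 - \frac{68}{-8} = -7 - - \frac{17}{2} = -7 + \frac{17}{2} = \frac{3}{2} \approx 1.5$)
$82 \left(138 + d\right) = 82 \left(138 + \frac{3}{2}\right) = 82 \cdot \frac{279}{2} = 11439$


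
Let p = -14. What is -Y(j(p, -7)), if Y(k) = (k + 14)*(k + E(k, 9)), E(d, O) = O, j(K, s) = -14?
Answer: 0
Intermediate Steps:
Y(k) = (9 + k)*(14 + k) (Y(k) = (k + 14)*(k + 9) = (14 + k)*(9 + k) = (9 + k)*(14 + k))
-Y(j(p, -7)) = -(126 + (-14)² + 23*(-14)) = -(126 + 196 - 322) = -1*0 = 0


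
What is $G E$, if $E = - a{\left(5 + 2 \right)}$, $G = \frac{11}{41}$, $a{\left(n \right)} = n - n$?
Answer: $0$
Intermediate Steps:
$a{\left(n \right)} = 0$
$G = \frac{11}{41}$ ($G = 11 \cdot \frac{1}{41} = \frac{11}{41} \approx 0.26829$)
$E = 0$ ($E = \left(-1\right) 0 = 0$)
$G E = \frac{11}{41} \cdot 0 = 0$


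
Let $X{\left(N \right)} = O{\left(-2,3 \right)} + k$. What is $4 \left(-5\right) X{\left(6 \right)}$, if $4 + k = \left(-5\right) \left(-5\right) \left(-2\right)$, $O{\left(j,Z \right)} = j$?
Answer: $1120$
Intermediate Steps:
$k = -54$ ($k = -4 + \left(-5\right) \left(-5\right) \left(-2\right) = -4 + 25 \left(-2\right) = -4 - 50 = -54$)
$X{\left(N \right)} = -56$ ($X{\left(N \right)} = -2 - 54 = -56$)
$4 \left(-5\right) X{\left(6 \right)} = 4 \left(-5\right) \left(-56\right) = \left(-20\right) \left(-56\right) = 1120$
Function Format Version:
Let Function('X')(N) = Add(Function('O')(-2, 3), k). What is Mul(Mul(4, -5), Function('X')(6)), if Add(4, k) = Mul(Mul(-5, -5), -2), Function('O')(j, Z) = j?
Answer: 1120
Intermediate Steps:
k = -54 (k = Add(-4, Mul(Mul(-5, -5), -2)) = Add(-4, Mul(25, -2)) = Add(-4, -50) = -54)
Function('X')(N) = -56 (Function('X')(N) = Add(-2, -54) = -56)
Mul(Mul(4, -5), Function('X')(6)) = Mul(Mul(4, -5), -56) = Mul(-20, -56) = 1120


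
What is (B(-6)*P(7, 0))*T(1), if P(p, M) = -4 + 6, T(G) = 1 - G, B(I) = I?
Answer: 0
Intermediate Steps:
P(p, M) = 2
(B(-6)*P(7, 0))*T(1) = (-6*2)*(1 - 1*1) = -12*(1 - 1) = -12*0 = 0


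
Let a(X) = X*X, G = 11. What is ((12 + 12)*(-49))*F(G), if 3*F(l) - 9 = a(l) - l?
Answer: -46648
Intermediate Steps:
a(X) = X²
F(l) = 3 - l/3 + l²/3 (F(l) = 3 + (l² - l)/3 = 3 + (-l/3 + l²/3) = 3 - l/3 + l²/3)
((12 + 12)*(-49))*F(G) = ((12 + 12)*(-49))*(3 - ⅓*11 + (⅓)*11²) = (24*(-49))*(3 - 11/3 + (⅓)*121) = -1176*(3 - 11/3 + 121/3) = -1176*119/3 = -46648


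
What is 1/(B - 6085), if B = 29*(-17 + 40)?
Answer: -1/5418 ≈ -0.00018457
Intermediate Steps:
B = 667 (B = 29*23 = 667)
1/(B - 6085) = 1/(667 - 6085) = 1/(-5418) = -1/5418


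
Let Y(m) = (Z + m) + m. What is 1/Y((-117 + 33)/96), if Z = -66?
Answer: -4/271 ≈ -0.014760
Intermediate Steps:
Y(m) = -66 + 2*m (Y(m) = (-66 + m) + m = -66 + 2*m)
1/Y((-117 + 33)/96) = 1/(-66 + 2*((-117 + 33)/96)) = 1/(-66 + 2*(-84*1/96)) = 1/(-66 + 2*(-7/8)) = 1/(-66 - 7/4) = 1/(-271/4) = -4/271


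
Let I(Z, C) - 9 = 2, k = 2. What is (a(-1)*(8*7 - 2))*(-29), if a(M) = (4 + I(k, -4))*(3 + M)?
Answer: -46980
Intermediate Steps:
I(Z, C) = 11 (I(Z, C) = 9 + 2 = 11)
a(M) = 45 + 15*M (a(M) = (4 + 11)*(3 + M) = 15*(3 + M) = 45 + 15*M)
(a(-1)*(8*7 - 2))*(-29) = ((45 + 15*(-1))*(8*7 - 2))*(-29) = ((45 - 15)*(56 - 2))*(-29) = (30*54)*(-29) = 1620*(-29) = -46980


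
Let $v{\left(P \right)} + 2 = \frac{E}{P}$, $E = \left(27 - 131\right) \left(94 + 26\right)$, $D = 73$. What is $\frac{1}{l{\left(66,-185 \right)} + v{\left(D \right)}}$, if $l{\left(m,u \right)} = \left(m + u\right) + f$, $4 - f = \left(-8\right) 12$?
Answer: $- \frac{73}{14013} \approx -0.0052094$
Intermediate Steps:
$f = 100$ ($f = 4 - \left(-8\right) 12 = 4 - -96 = 4 + 96 = 100$)
$l{\left(m,u \right)} = 100 + m + u$ ($l{\left(m,u \right)} = \left(m + u\right) + 100 = 100 + m + u$)
$E = -12480$ ($E = \left(-104\right) 120 = -12480$)
$v{\left(P \right)} = -2 - \frac{12480}{P}$
$\frac{1}{l{\left(66,-185 \right)} + v{\left(D \right)}} = \frac{1}{\left(100 + 66 - 185\right) - \left(2 + \frac{12480}{73}\right)} = \frac{1}{-19 - \frac{12626}{73}} = \frac{1}{- \frac{14013}{73}} = - \frac{73}{14013}$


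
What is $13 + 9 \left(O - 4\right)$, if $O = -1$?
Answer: $-32$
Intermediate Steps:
$13 + 9 \left(O - 4\right) = 13 + 9 \left(-1 - 4\right) = 13 + 9 \left(-5\right) = 13 - 45 = -32$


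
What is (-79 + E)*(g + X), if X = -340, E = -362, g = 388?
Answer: -21168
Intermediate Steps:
(-79 + E)*(g + X) = (-79 - 362)*(388 - 340) = -441*48 = -21168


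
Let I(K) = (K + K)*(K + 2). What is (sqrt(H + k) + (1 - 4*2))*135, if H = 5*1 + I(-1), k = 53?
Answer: -945 + 270*sqrt(14) ≈ 65.248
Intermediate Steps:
I(K) = 2*K*(2 + K) (I(K) = (2*K)*(2 + K) = 2*K*(2 + K))
H = 3 (H = 5*1 + 2*(-1)*(2 - 1) = 5 + 2*(-1)*1 = 5 - 2 = 3)
(sqrt(H + k) + (1 - 4*2))*135 = (sqrt(3 + 53) + (1 - 4*2))*135 = (sqrt(56) + (1 - 8))*135 = (2*sqrt(14) - 7)*135 = (-7 + 2*sqrt(14))*135 = -945 + 270*sqrt(14)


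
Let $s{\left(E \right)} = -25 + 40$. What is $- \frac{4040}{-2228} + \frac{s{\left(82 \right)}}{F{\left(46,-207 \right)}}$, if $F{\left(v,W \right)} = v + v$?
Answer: $\frac{101275}{51244} \approx 1.9763$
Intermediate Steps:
$F{\left(v,W \right)} = 2 v$
$s{\left(E \right)} = 15$
$- \frac{4040}{-2228} + \frac{s{\left(82 \right)}}{F{\left(46,-207 \right)}} = - \frac{4040}{-2228} + \frac{15}{2 \cdot 46} = \left(-4040\right) \left(- \frac{1}{2228}\right) + \frac{15}{92} = \frac{1010}{557} + 15 \cdot \frac{1}{92} = \frac{1010}{557} + \frac{15}{92} = \frac{101275}{51244}$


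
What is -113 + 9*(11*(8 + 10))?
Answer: 1669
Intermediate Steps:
-113 + 9*(11*(8 + 10)) = -113 + 9*(11*18) = -113 + 9*198 = -113 + 1782 = 1669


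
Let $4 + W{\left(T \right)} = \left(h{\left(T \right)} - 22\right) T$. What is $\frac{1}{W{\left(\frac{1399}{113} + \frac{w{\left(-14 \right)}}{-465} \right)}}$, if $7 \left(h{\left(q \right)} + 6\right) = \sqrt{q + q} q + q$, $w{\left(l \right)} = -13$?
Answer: $- \frac{1616485676464949942230196625}{473623679728130555638799184068} - \frac{1027002181218945778350 \sqrt{17129775090}}{118405919932032638909699796017} \approx -0.0045482$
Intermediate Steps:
$h{\left(q \right)} = -6 + \frac{q}{7} + \frac{\sqrt{2} q^{\frac{3}{2}}}{7}$ ($h{\left(q \right)} = -6 + \frac{\sqrt{q + q} q + q}{7} = -6 + \frac{\sqrt{2 q} q + q}{7} = -6 + \frac{\sqrt{2} \sqrt{q} q + q}{7} = -6 + \frac{\sqrt{2} q^{\frac{3}{2}} + q}{7} = -6 + \frac{q + \sqrt{2} q^{\frac{3}{2}}}{7} = -6 + \left(\frac{q}{7} + \frac{\sqrt{2} q^{\frac{3}{2}}}{7}\right) = -6 + \frac{q}{7} + \frac{\sqrt{2} q^{\frac{3}{2}}}{7}$)
$W{\left(T \right)} = -4 + T \left(-28 + \frac{T}{7} + \frac{\sqrt{2} T^{\frac{3}{2}}}{7}\right)$ ($W{\left(T \right)} = -4 + \left(\left(-6 + \frac{T}{7} + \frac{\sqrt{2} T^{\frac{3}{2}}}{7}\right) - 22\right) T = -4 + \left(-28 + \frac{T}{7} + \frac{\sqrt{2} T^{\frac{3}{2}}}{7}\right) T = -4 + T \left(-28 + \frac{T}{7} + \frac{\sqrt{2} T^{\frac{3}{2}}}{7}\right)$)
$\frac{1}{W{\left(\frac{1399}{113} + \frac{w{\left(-14 \right)}}{-465} \right)}} = \frac{1}{-4 - 28 \left(\frac{1399}{113} - \frac{13}{-465}\right) + \frac{\left(\frac{1399}{113} - \frac{13}{-465}\right)^{2}}{7} + \frac{\sqrt{2} \left(\frac{1399}{113} - \frac{13}{-465}\right)^{\frac{5}{2}}}{7}} = \frac{1}{-4 - 28 \left(1399 \cdot \frac{1}{113} - - \frac{13}{465}\right) + \frac{\left(1399 \cdot \frac{1}{113} - - \frac{13}{465}\right)^{2}}{7} + \frac{\sqrt{2} \left(1399 \cdot \frac{1}{113} - - \frac{13}{465}\right)^{\frac{5}{2}}}{7}} = \frac{1}{-4 - 28 \left(\frac{1399}{113} + \frac{13}{465}\right) + \frac{\left(\frac{1399}{113} + \frac{13}{465}\right)^{2}}{7} + \frac{\sqrt{2} \left(\frac{1399}{113} + \frac{13}{465}\right)^{\frac{5}{2}}}{7}} = \frac{1}{-4 - \frac{18256112}{52545} + \frac{\left(\frac{652004}{52545}\right)^{2}}{7} + \frac{\sqrt{2} \left(\frac{652004}{52545}\right)^{\frac{5}{2}}}{7}} = \frac{1}{-4 - \frac{18256112}{52545} + \frac{1}{7} \cdot \frac{425109216016}{2760977025} + \frac{\sqrt{2} \frac{850218432032 \sqrt{8564887545}}{145075537778625}}{7}} = \frac{1}{-4 - \frac{18256112}{52545} + \frac{425109216016}{19326839175} + \frac{850218432032 \sqrt{17129775090}}{1015528764450375}} = \frac{1}{- \frac{6367069975964}{19326839175} + \frac{850218432032 \sqrt{17129775090}}{1015528764450375}}$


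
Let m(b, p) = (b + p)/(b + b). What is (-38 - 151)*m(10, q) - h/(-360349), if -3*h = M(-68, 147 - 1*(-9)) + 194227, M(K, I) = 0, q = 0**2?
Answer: -18609667/196554 ≈ -94.680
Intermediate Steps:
q = 0
m(b, p) = (b + p)/(2*b) (m(b, p) = (b + p)/((2*b)) = (b + p)*(1/(2*b)) = (b + p)/(2*b))
h = -194227/3 (h = -(0 + 194227)/3 = -1/3*194227 = -194227/3 ≈ -64742.)
(-38 - 151)*m(10, q) - h/(-360349) = (-38 - 151)*((1/2)*(10 + 0)/10) - (-194227)/(3*(-360349)) = -189*10/(2*10) - (-194227)*(-1)/(3*360349) = -189*1/2 - 1*17657/98277 = -189/2 - 17657/98277 = -18609667/196554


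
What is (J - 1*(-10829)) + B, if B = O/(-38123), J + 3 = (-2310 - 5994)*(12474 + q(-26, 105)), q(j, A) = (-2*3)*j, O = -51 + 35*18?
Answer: -3997909221941/38123 ≈ -1.0487e+8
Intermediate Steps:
O = 579 (O = -51 + 630 = 579)
q(j, A) = -6*j
J = -104879523 (J = -3 + (-2310 - 5994)*(12474 - 6*(-26)) = -3 - 8304*(12474 + 156) = -3 - 8304*12630 = -3 - 104879520 = -104879523)
B = -579/38123 (B = 579/(-38123) = 579*(-1/38123) = -579/38123 ≈ -0.015188)
(J - 1*(-10829)) + B = (-104879523 - 1*(-10829)) - 579/38123 = (-104879523 + 10829) - 579/38123 = -104868694 - 579/38123 = -3997909221941/38123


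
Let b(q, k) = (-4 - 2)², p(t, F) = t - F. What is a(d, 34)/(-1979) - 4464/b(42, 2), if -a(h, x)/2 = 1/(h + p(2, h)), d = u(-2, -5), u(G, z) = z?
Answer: -245395/1979 ≈ -124.00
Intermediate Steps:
d = -5
b(q, k) = 36 (b(q, k) = (-6)² = 36)
a(h, x) = -1 (a(h, x) = -2/(h + (2 - h)) = -2/2 = -2*½ = -1)
a(d, 34)/(-1979) - 4464/b(42, 2) = -1/(-1979) - 4464/36 = -1*(-1/1979) - 4464*1/36 = 1/1979 - 124 = -245395/1979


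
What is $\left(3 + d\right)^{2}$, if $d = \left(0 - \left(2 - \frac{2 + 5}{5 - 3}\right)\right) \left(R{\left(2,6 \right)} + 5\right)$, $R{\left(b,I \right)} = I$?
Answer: $\frac{1521}{4} \approx 380.25$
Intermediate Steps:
$d = \frac{33}{2}$ ($d = \left(0 - \left(2 - \frac{2 + 5}{5 - 3}\right)\right) \left(6 + 5\right) = \left(0 - \left(2 - \frac{7}{2}\right)\right) 11 = \left(0 + \left(7 \cdot \frac{1}{2} - 2\right)\right) 11 = \left(0 + \left(\frac{7}{2} - 2\right)\right) 11 = \left(0 + \frac{3}{2}\right) 11 = \frac{3}{2} \cdot 11 = \frac{33}{2} \approx 16.5$)
$\left(3 + d\right)^{2} = \left(3 + \frac{33}{2}\right)^{2} = \left(\frac{39}{2}\right)^{2} = \frac{1521}{4}$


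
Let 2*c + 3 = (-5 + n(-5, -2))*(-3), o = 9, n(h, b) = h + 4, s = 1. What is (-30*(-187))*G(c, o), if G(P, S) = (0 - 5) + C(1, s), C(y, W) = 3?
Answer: -11220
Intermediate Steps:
n(h, b) = 4 + h
c = 15/2 (c = -3/2 + ((-5 + (4 - 5))*(-3))/2 = -3/2 + ((-5 - 1)*(-3))/2 = -3/2 + (-6*(-3))/2 = -3/2 + (½)*18 = -3/2 + 9 = 15/2 ≈ 7.5000)
G(P, S) = -2 (G(P, S) = (0 - 5) + 3 = -5 + 3 = -2)
(-30*(-187))*G(c, o) = -30*(-187)*(-2) = 5610*(-2) = -11220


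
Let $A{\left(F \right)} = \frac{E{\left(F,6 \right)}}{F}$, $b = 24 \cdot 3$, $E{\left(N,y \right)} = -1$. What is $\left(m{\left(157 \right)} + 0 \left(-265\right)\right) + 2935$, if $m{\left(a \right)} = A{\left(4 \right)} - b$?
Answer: $\frac{11451}{4} \approx 2862.8$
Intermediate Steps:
$b = 72$
$A{\left(F \right)} = - \frac{1}{F}$
$m{\left(a \right)} = - \frac{289}{4}$ ($m{\left(a \right)} = - \frac{1}{4} - 72 = - \frac{289}{4}$)
$\left(m{\left(157 \right)} + 0 \left(-265\right)\right) + 2935 = \left(- \frac{289}{4} + 0 \left(-265\right)\right) + 2935 = \left(- \frac{289}{4} + 0\right) + 2935 = - \frac{289}{4} + 2935 = \frac{11451}{4}$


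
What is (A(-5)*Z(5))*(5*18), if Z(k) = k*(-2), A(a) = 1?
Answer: -900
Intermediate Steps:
Z(k) = -2*k
(A(-5)*Z(5))*(5*18) = (1*(-2*5))*(5*18) = (1*(-10))*90 = -10*90 = -900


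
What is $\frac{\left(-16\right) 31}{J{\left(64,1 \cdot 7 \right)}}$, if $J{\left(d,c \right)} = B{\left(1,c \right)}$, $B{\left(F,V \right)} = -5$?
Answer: $\frac{496}{5} \approx 99.2$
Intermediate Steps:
$J{\left(d,c \right)} = -5$
$\frac{\left(-16\right) 31}{J{\left(64,1 \cdot 7 \right)}} = \frac{\left(-16\right) 31}{-5} = \left(-496\right) \left(- \frac{1}{5}\right) = \frac{496}{5}$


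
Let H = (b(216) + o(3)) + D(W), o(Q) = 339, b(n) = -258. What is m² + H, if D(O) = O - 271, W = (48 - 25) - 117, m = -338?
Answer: 113960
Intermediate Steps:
W = -94 (W = 23 - 117 = -94)
D(O) = -271 + O
H = -284 (H = (-258 + 339) + (-271 - 94) = 81 - 365 = -284)
m² + H = (-338)² - 284 = 114244 - 284 = 113960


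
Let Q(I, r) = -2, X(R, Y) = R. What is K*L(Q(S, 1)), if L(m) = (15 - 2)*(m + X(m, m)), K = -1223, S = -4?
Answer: 63596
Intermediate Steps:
L(m) = 26*m (L(m) = (15 - 2)*(m + m) = 13*(2*m) = 26*m)
K*L(Q(S, 1)) = -31798*(-2) = -1223*(-52) = 63596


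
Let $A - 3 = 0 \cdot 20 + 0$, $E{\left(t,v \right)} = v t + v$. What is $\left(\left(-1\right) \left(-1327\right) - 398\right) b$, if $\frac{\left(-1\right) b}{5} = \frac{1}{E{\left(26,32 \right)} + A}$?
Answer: $- \frac{4645}{867} \approx -5.3576$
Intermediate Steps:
$E{\left(t,v \right)} = v + t v$ ($E{\left(t,v \right)} = t v + v = v + t v$)
$A = 3$ ($A = 3 + \left(0 \cdot 20 + 0\right) = 3 + \left(0 + 0\right) = 3 + 0 = 3$)
$b = - \frac{5}{867}$ ($b = - \frac{5}{32 \left(1 + 26\right) + 3} = - \frac{5}{32 \cdot 27 + 3} = - \frac{5}{864 + 3} = - \frac{5}{867} \approx -0.005767$)
$\left(\left(-1\right) \left(-1327\right) - 398\right) b = \left(\left(-1\right) \left(-1327\right) - 398\right) \left(- \frac{5}{867}\right) = \left(1327 - 398\right) \left(- \frac{5}{867}\right) = 929 \left(- \frac{5}{867}\right) = - \frac{4645}{867}$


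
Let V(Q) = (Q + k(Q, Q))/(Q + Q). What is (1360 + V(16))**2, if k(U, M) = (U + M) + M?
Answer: 1855044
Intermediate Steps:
k(U, M) = U + 2*M (k(U, M) = (M + U) + M = U + 2*M)
V(Q) = 2 (V(Q) = (Q + (Q + 2*Q))/(Q + Q) = (Q + 3*Q)/((2*Q)) = (4*Q)*(1/(2*Q)) = 2)
(1360 + V(16))**2 = (1360 + 2)**2 = 1362**2 = 1855044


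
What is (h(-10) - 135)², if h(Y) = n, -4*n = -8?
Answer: 17689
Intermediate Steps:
n = 2 (n = -¼*(-8) = 2)
h(Y) = 2
(h(-10) - 135)² = (2 - 135)² = (-133)² = 17689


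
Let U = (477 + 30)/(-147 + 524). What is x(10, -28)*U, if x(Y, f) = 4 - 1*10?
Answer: -234/29 ≈ -8.0690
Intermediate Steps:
x(Y, f) = -6 (x(Y, f) = 4 - 10 = -6)
U = 39/29 (U = 507/377 = 507*(1/377) = 39/29 ≈ 1.3448)
x(10, -28)*U = -6*39/29 = -234/29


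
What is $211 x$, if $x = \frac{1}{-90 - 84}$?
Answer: $- \frac{211}{174} \approx -1.2126$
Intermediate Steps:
$x = - \frac{1}{174}$ ($x = \frac{1}{-174} = - \frac{1}{174} \approx -0.0057471$)
$211 x = 211 \left(- \frac{1}{174}\right) = - \frac{211}{174}$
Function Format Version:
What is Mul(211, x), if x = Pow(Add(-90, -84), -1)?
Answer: Rational(-211, 174) ≈ -1.2126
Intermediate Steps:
x = Rational(-1, 174) (x = Pow(-174, -1) = Rational(-1, 174) ≈ -0.0057471)
Mul(211, x) = Mul(211, Rational(-1, 174)) = Rational(-211, 174)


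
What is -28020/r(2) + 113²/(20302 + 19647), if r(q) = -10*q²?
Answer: 55994087/79898 ≈ 700.82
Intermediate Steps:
-28020/r(2) + 113²/(20302 + 19647) = -28020/((-10*2²)) + 113²/(20302 + 19647) = -28020/((-10*4)) + 12769/39949 = -28020/(-40) + 12769*(1/39949) = -28020*(-1/40) + 12769/39949 = 1401/2 + 12769/39949 = 55994087/79898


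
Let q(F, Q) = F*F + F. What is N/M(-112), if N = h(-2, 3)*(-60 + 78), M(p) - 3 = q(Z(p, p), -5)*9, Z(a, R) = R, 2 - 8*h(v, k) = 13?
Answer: -33/149188 ≈ -0.00022120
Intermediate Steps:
h(v, k) = -11/8 (h(v, k) = 1/4 - 1/8*13 = 1/4 - 13/8 = -11/8)
q(F, Q) = F + F**2 (q(F, Q) = F**2 + F = F + F**2)
M(p) = 3 + 9*p*(1 + p) (M(p) = 3 + (p*(1 + p))*9 = 3 + 9*p*(1 + p))
N = -99/4 (N = -11*(-60 + 78)/8 = -11/8*18 = -99/4 ≈ -24.750)
N/M(-112) = -99/(4*(3 + 9*(-112)*(1 - 112))) = -99/(4*(3 + 9*(-112)*(-111))) = -99/(4*(3 + 111888)) = -99/4/111891 = -99/4*1/111891 = -33/149188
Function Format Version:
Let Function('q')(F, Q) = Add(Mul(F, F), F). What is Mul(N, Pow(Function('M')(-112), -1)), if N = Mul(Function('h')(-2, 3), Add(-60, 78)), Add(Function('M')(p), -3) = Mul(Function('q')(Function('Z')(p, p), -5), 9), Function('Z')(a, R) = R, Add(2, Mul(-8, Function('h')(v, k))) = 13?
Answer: Rational(-33, 149188) ≈ -0.00022120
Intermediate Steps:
Function('h')(v, k) = Rational(-11, 8) (Function('h')(v, k) = Add(Rational(1, 4), Mul(Rational(-1, 8), 13)) = Add(Rational(1, 4), Rational(-13, 8)) = Rational(-11, 8))
Function('q')(F, Q) = Add(F, Pow(F, 2)) (Function('q')(F, Q) = Add(Pow(F, 2), F) = Add(F, Pow(F, 2)))
Function('M')(p) = Add(3, Mul(9, p, Add(1, p))) (Function('M')(p) = Add(3, Mul(Mul(p, Add(1, p)), 9)) = Add(3, Mul(9, p, Add(1, p))))
N = Rational(-99, 4) (N = Mul(Rational(-11, 8), Add(-60, 78)) = Mul(Rational(-11, 8), 18) = Rational(-99, 4) ≈ -24.750)
Mul(N, Pow(Function('M')(-112), -1)) = Mul(Rational(-99, 4), Pow(Add(3, Mul(9, -112, Add(1, -112))), -1)) = Mul(Rational(-99, 4), Pow(Add(3, Mul(9, -112, -111)), -1)) = Mul(Rational(-99, 4), Pow(Add(3, 111888), -1)) = Mul(Rational(-99, 4), Pow(111891, -1)) = Mul(Rational(-99, 4), Rational(1, 111891)) = Rational(-33, 149188)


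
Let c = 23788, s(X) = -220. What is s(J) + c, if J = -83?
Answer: 23568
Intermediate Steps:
s(J) + c = -220 + 23788 = 23568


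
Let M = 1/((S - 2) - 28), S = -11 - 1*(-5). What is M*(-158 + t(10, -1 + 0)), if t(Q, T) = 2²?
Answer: 77/18 ≈ 4.2778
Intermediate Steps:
S = -6 (S = -11 + 5 = -6)
t(Q, T) = 4
M = -1/36 (M = 1/((-6 - 2) - 28) = 1/(-8 - 28) = 1/(-36) = -1/36 ≈ -0.027778)
M*(-158 + t(10, -1 + 0)) = -(-158 + 4)/36 = -1/36*(-154) = 77/18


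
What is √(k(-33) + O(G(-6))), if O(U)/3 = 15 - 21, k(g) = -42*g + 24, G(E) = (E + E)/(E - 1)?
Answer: 4*√87 ≈ 37.310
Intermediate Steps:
G(E) = 2*E/(-1 + E) (G(E) = (2*E)/(-1 + E) = 2*E/(-1 + E))
k(g) = 24 - 42*g
O(U) = -18 (O(U) = 3*(15 - 21) = 3*(-6) = -18)
√(k(-33) + O(G(-6))) = √((24 - 42*(-33)) - 18) = √((24 + 1386) - 18) = √(1410 - 18) = √1392 = 4*√87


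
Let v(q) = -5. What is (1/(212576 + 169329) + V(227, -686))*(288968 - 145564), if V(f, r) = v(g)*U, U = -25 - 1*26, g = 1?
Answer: 13965509821504/381905 ≈ 3.6568e+7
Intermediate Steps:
U = -51 (U = -25 - 26 = -51)
V(f, r) = 255 (V(f, r) = -5*(-51) = 255)
(1/(212576 + 169329) + V(227, -686))*(288968 - 145564) = (1/(212576 + 169329) + 255)*(288968 - 145564) = (1/381905 + 255)*143404 = (97385776/381905)*143404 = 13965509821504/381905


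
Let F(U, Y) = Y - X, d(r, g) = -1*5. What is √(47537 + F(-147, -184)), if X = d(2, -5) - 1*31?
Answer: √47389 ≈ 217.69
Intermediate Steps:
d(r, g) = -5
X = -36 (X = -5 - 1*31 = -5 - 31 = -36)
F(U, Y) = 36 + Y (F(U, Y) = Y - 1*(-36) = Y + 36 = 36 + Y)
√(47537 + F(-147, -184)) = √(47537 + (36 - 184)) = √(47537 - 148) = √47389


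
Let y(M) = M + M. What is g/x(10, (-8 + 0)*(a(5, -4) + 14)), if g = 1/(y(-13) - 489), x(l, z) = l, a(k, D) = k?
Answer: -1/5150 ≈ -0.00019417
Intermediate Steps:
y(M) = 2*M
g = -1/515 (g = 1/(2*(-13) - 489) = 1/(-26 - 489) = 1/(-515) = -1/515 ≈ -0.0019417)
g/x(10, (-8 + 0)*(a(5, -4) + 14)) = -1/515/10 = -1/515*⅒ = -1/5150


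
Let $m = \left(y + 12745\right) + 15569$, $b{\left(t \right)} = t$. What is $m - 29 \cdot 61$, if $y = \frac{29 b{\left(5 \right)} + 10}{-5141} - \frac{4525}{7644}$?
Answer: $\frac{1043135759335}{39297804} \approx 26544.0$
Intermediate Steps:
$y = - \frac{24447845}{39297804}$ ($y = \frac{29 \cdot 5 + 10}{-5141} - \frac{4525}{7644} = \left(145 + 10\right) \left(- \frac{1}{5141}\right) - \frac{4525}{7644} = 155 \left(- \frac{1}{5141}\right) - \frac{4525}{7644} = - \frac{155}{5141} - \frac{4525}{7644} = - \frac{24447845}{39297804} \approx -0.62212$)
$m = \frac{1112653574611}{39297804}$ ($m = \left(- \frac{24447845}{39297804} + 12745\right) + 15569 = \frac{500826064135}{39297804} + 15569 = \frac{1112653574611}{39297804} \approx 28313.0$)
$m - 29 \cdot 61 = \frac{1112653574611}{39297804} - 29 \cdot 61 = \frac{1112653574611}{39297804} - 1769 = \frac{1043135759335}{39297804}$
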